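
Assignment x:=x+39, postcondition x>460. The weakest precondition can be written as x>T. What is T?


Formula: wp(x:=E, P) = P[E/x] (substitute E for x in postcondition)
Step 1: Postcondition: x>460
Step 2: Substitute x+39 for x: x+39>460
Step 3: Solve for x: x > 460-39 = 421

421


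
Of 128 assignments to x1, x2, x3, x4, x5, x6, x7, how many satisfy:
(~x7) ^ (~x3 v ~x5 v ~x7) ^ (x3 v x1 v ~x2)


CNF with 3 clauses over 7 vars (128 assignments).
An assignment satisfies CNF iff every clause has >=1 true literal.
Check each row (bits = x1,x2,x3,x4,x5,x6,x7; clause T/F shown):
  row 0 [0000000]: clauses=TTT -> 1
  row 1 [0000001]: clauses=FTT -> 0
  row 2 [0000010]: clauses=TTT -> 1
  row 3 [0000011]: clauses=FTT -> 0
  row 4 [0000100]: clauses=TTT -> 1
  (every remaining row is evaluated the same way; all 128 results are listed next)
Full result column, 8 rows per line (x1,x2,x3,x4 fixed per line; x5,x6,x7 runs 000..111 left to right):
  rows 0-7 [x1,x2,x3,x4=0000]: 10101010  (ones: 4)
  rows 8-15 [x1,x2,x3,x4=0001]: 10101010  (ones: 4)
  rows 16-23 [x1,x2,x3,x4=0010]: 10101010  (ones: 4)
  rows 24-31 [x1,x2,x3,x4=0011]: 10101010  (ones: 4)
  rows 32-39 [x1,x2,x3,x4=0100]: 00000000  (ones: 0)
  rows 40-47 [x1,x2,x3,x4=0101]: 00000000  (ones: 0)
  rows 48-55 [x1,x2,x3,x4=0110]: 10101010  (ones: 4)
  rows 56-63 [x1,x2,x3,x4=0111]: 10101010  (ones: 4)
  rows 64-71 [x1,x2,x3,x4=1000]: 10101010  (ones: 4)
  rows 72-79 [x1,x2,x3,x4=1001]: 10101010  (ones: 4)
  rows 80-87 [x1,x2,x3,x4=1010]: 10101010  (ones: 4)
  rows 88-95 [x1,x2,x3,x4=1011]: 10101010  (ones: 4)
  rows 96-103 [x1,x2,x3,x4=1100]: 10101010  (ones: 4)
  rows 104-111 [x1,x2,x3,x4=1101]: 10101010  (ones: 4)
  rows 112-119 [x1,x2,x3,x4=1110]: 10101010  (ones: 4)
  rows 120-127 [x1,x2,x3,x4=1111]: 10101010  (ones: 4)
Satisfying assignments = 4+4+4+4+0+0+4+4+4+4+4+4+4+4+4+4 = 56

56


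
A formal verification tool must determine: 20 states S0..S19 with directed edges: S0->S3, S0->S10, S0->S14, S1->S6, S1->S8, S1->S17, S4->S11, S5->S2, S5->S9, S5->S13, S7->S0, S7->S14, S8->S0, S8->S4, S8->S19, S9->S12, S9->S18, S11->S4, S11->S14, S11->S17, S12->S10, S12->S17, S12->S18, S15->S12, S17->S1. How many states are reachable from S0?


BFS from S0:
  layer 0: {S0}
  layer 1: {S3, S10, S14}
Reachable set: {S0, S3, S10, S14}
Count = 4

4


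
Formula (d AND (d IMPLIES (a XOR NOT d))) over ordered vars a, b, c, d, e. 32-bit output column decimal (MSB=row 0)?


Formula: (d AND (d IMPLIES (a XOR NOT d))) over a, b, c, d, e (32 rows)
Evaluate each row (bits = a,b,c,d,e, MSB first):
  row 0 [00000]: (0 AND (0 IMPLIES (0 XOR NOT 0))) -> 0
  row 1 [00001]: (0 AND (0 IMPLIES (0 XOR NOT 0))) -> 0
  row 2 [00010]: (1 AND (1 IMPLIES (0 XOR NOT 1))) -> 0
  row 3 [00011]: (1 AND (1 IMPLIES (0 XOR NOT 1))) -> 0
  row 4 [00100]: (0 AND (0 IMPLIES (0 XOR NOT 0))) -> 0
  row 5 [00101]: (0 AND (0 IMPLIES (0 XOR NOT 0))) -> 0
  row 6 [00110]: (1 AND (1 IMPLIES (0 XOR NOT 1))) -> 0
  row 7 [00111]: (1 AND (1 IMPLIES (0 XOR NOT 1))) -> 0
  row 8 [01000]: (0 AND (0 IMPLIES (0 XOR NOT 0))) -> 0
  row 9 [01001]: (0 AND (0 IMPLIES (0 XOR NOT 0))) -> 0
  row 10 [01010]: (1 AND (1 IMPLIES (0 XOR NOT 1))) -> 0
  row 11 [01011]: (1 AND (1 IMPLIES (0 XOR NOT 1))) -> 0
  row 12 [01100]: (0 AND (0 IMPLIES (0 XOR NOT 0))) -> 0
  row 13 [01101]: (0 AND (0 IMPLIES (0 XOR NOT 0))) -> 0
  row 14 [01110]: (1 AND (1 IMPLIES (0 XOR NOT 1))) -> 0
  row 15 [01111]: (1 AND (1 IMPLIES (0 XOR NOT 1))) -> 0
  row 16 [10000]: (0 AND (0 IMPLIES (1 XOR NOT 0))) -> 0
  row 17 [10001]: (0 AND (0 IMPLIES (1 XOR NOT 0))) -> 0
  row 18 [10010]: (1 AND (1 IMPLIES (1 XOR NOT 1))) -> 1
  row 19 [10011]: (1 AND (1 IMPLIES (1 XOR NOT 1))) -> 1
  row 20 [10100]: (0 AND (0 IMPLIES (1 XOR NOT 0))) -> 0
  row 21 [10101]: (0 AND (0 IMPLIES (1 XOR NOT 0))) -> 0
  row 22 [10110]: (1 AND (1 IMPLIES (1 XOR NOT 1))) -> 1
  row 23 [10111]: (1 AND (1 IMPLIES (1 XOR NOT 1))) -> 1
  row 24 [11000]: (0 AND (0 IMPLIES (1 XOR NOT 0))) -> 0
  row 25 [11001]: (0 AND (0 IMPLIES (1 XOR NOT 0))) -> 0
  row 26 [11010]: (1 AND (1 IMPLIES (1 XOR NOT 1))) -> 1
  row 27 [11011]: (1 AND (1 IMPLIES (1 XOR NOT 1))) -> 1
  row 28 [11100]: (0 AND (0 IMPLIES (1 XOR NOT 0))) -> 0
  row 29 [11101]: (0 AND (0 IMPLIES (1 XOR NOT 0))) -> 0
  row 30 [11110]: (1 AND (1 IMPLIES (1 XOR NOT 1))) -> 1
  row 31 [11111]: (1 AND (1 IMPLIES (1 XOR NOT 1))) -> 1
Full result column, 4 rows per line (a,b,c fixed per line; d,e runs 00..11 left to right):
  rows 0-3 [a,b,c=000]: 0000  = hex 0
  rows 4-7 [a,b,c=001]: 0000  = hex 0
  rows 8-11 [a,b,c=010]: 0000  = hex 0
  rows 12-15 [a,b,c=011]: 0000  = hex 0
  rows 16-19 [a,b,c=100]: 0011  = hex 3
  rows 20-23 [a,b,c=101]: 0011  = hex 3
  rows 24-27 [a,b,c=110]: 0011  = hex 3
  rows 28-31 [a,b,c=111]: 0011  = hex 3
Output column (row 0 .. row 31) = 00000000000000000011001100110011
Output column grouped in 4s = 0000 0000 0000 0000 0011 0011 0011 0011 = 0x00003333
Convert to decimal digit by digit (value = value*16 + digit):
  0 -> 0
  0*16 + 0 = 0
  0*16 + 0 = 0
  0*16 + 0 = 0
  0*16 + 3 = 3
  3*16 + 3 = 51
  51*16 + 3 = 819
  819*16 + 3 = 13107
Decimal = 13107

13107


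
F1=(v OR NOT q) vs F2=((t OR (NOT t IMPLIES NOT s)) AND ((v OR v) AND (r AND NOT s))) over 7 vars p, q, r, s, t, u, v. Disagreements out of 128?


F1 = (v OR NOT q)
F2 = ((t OR (NOT t IMPLIES NOT s)) AND ((v OR v) AND (r AND NOT s)))
Evaluate both on each of 128 rows (bits = p,q,r,s,t,u,v):
  row 0 [0000000]: F1=1 F2=0 (differ) -> 1
  row 1 [0000001]: F1=1 F2=0 (differ) -> 1
  row 2 [0000010]: F1=1 F2=0 (differ) -> 1
  row 3 [0000011]: F1=1 F2=0 (differ) -> 1
  row 4 [0000100]: F1=1 F2=0 (differ) -> 1
  (every remaining row is evaluated the same way; all 128 results are listed next)
Full result column, 8 rows per line (p,q,r,s fixed per line; t,u,v runs 000..111 left to right):
  rows 0-7 [p,q,r,s=0000]: 11111111  (ones: 8)
  rows 8-15 [p,q,r,s=0001]: 11111111  (ones: 8)
  rows 16-23 [p,q,r,s=0010]: 10101010  (ones: 4)
  rows 24-31 [p,q,r,s=0011]: 11111111  (ones: 8)
  rows 32-39 [p,q,r,s=0100]: 01010101  (ones: 4)
  rows 40-47 [p,q,r,s=0101]: 01010101  (ones: 4)
  rows 48-55 [p,q,r,s=0110]: 00000000  (ones: 0)
  rows 56-63 [p,q,r,s=0111]: 01010101  (ones: 4)
  rows 64-71 [p,q,r,s=1000]: 11111111  (ones: 8)
  rows 72-79 [p,q,r,s=1001]: 11111111  (ones: 8)
  rows 80-87 [p,q,r,s=1010]: 10101010  (ones: 4)
  rows 88-95 [p,q,r,s=1011]: 11111111  (ones: 8)
  rows 96-103 [p,q,r,s=1100]: 01010101  (ones: 4)
  rows 104-111 [p,q,r,s=1101]: 01010101  (ones: 4)
  rows 112-119 [p,q,r,s=1110]: 00000000  (ones: 0)
  rows 120-127 [p,q,r,s=1111]: 01010101  (ones: 4)
Disagreements = 8+8+4+8+4+4+0+4+8+8+4+8+4+4+0+4 = 80

80


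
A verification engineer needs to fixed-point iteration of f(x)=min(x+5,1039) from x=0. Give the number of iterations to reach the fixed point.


Step 1: x=0, cap=1039, increment=5
Step 2: x grows by 5 each step until capped at 1039; fixed point is x=1039
Step 3: iterations = ceil(1039/5) = 208

208


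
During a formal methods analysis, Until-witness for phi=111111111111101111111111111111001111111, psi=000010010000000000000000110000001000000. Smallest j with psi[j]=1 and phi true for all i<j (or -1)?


(phi U psi) at 0: need smallest j with psi[j]=1 and phi[i]=1 for all i in [0,j).
Scan from step 0:
  step 0: phi=1, psi=0 -> continue
  step 1: phi=1, psi=0 -> continue
  step 2: phi=1, psi=0 -> continue
  step 3: phi=1, psi=0 -> continue
  step 4: psi=1 and phi held for [0,4) -> witness found
Witness step = 4

4


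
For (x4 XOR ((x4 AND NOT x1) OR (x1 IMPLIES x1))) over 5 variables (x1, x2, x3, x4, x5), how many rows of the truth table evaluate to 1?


Formula: (x4 XOR ((x4 AND NOT x1) OR (x1 IMPLIES x1))) over 5 vars (32 rows)
Evaluate each row (x1, x2, x3, x4, x5 as bits, MSB first):
  row 0 [00000]: (0 XOR ((0 AND NOT 0) OR (0 IMPLIES 0))) -> 1
  row 1 [00001]: (0 XOR ((0 AND NOT 0) OR (0 IMPLIES 0))) -> 1
  row 2 [00010]: (1 XOR ((1 AND NOT 0) OR (0 IMPLIES 0))) -> 0
  row 3 [00011]: (1 XOR ((1 AND NOT 0) OR (0 IMPLIES 0))) -> 0
  row 4 [00100]: (0 XOR ((0 AND NOT 0) OR (0 IMPLIES 0))) -> 1
  row 5 [00101]: (0 XOR ((0 AND NOT 0) OR (0 IMPLIES 0))) -> 1
  row 6 [00110]: (1 XOR ((1 AND NOT 0) OR (0 IMPLIES 0))) -> 0
  row 7 [00111]: (1 XOR ((1 AND NOT 0) OR (0 IMPLIES 0))) -> 0
  row 8 [01000]: (0 XOR ((0 AND NOT 0) OR (0 IMPLIES 0))) -> 1
  row 9 [01001]: (0 XOR ((0 AND NOT 0) OR (0 IMPLIES 0))) -> 1
  row 10 [01010]: (1 XOR ((1 AND NOT 0) OR (0 IMPLIES 0))) -> 0
  row 11 [01011]: (1 XOR ((1 AND NOT 0) OR (0 IMPLIES 0))) -> 0
  row 12 [01100]: (0 XOR ((0 AND NOT 0) OR (0 IMPLIES 0))) -> 1
  row 13 [01101]: (0 XOR ((0 AND NOT 0) OR (0 IMPLIES 0))) -> 1
  row 14 [01110]: (1 XOR ((1 AND NOT 0) OR (0 IMPLIES 0))) -> 0
  row 15 [01111]: (1 XOR ((1 AND NOT 0) OR (0 IMPLIES 0))) -> 0
  row 16 [10000]: (0 XOR ((0 AND NOT 1) OR (1 IMPLIES 1))) -> 1
  row 17 [10001]: (0 XOR ((0 AND NOT 1) OR (1 IMPLIES 1))) -> 1
  row 18 [10010]: (1 XOR ((1 AND NOT 1) OR (1 IMPLIES 1))) -> 0
  row 19 [10011]: (1 XOR ((1 AND NOT 1) OR (1 IMPLIES 1))) -> 0
  row 20 [10100]: (0 XOR ((0 AND NOT 1) OR (1 IMPLIES 1))) -> 1
  row 21 [10101]: (0 XOR ((0 AND NOT 1) OR (1 IMPLIES 1))) -> 1
  row 22 [10110]: (1 XOR ((1 AND NOT 1) OR (1 IMPLIES 1))) -> 0
  row 23 [10111]: (1 XOR ((1 AND NOT 1) OR (1 IMPLIES 1))) -> 0
  row 24 [11000]: (0 XOR ((0 AND NOT 1) OR (1 IMPLIES 1))) -> 1
  row 25 [11001]: (0 XOR ((0 AND NOT 1) OR (1 IMPLIES 1))) -> 1
  row 26 [11010]: (1 XOR ((1 AND NOT 1) OR (1 IMPLIES 1))) -> 0
  row 27 [11011]: (1 XOR ((1 AND NOT 1) OR (1 IMPLIES 1))) -> 0
  row 28 [11100]: (0 XOR ((0 AND NOT 1) OR (1 IMPLIES 1))) -> 1
  row 29 [11101]: (0 XOR ((0 AND NOT 1) OR (1 IMPLIES 1))) -> 1
  row 30 [11110]: (1 XOR ((1 AND NOT 1) OR (1 IMPLIES 1))) -> 0
  row 31 [11111]: (1 XOR ((1 AND NOT 1) OR (1 IMPLIES 1))) -> 0
Full result column, 8 rows per line (x1,x2 fixed per line; x3,x4,x5 runs 000..111 left to right):
  rows 0-7 [x1,x2=00]: 11001100  (ones: 4)
  rows 8-15 [x1,x2=01]: 11001100  (ones: 4)
  rows 16-23 [x1,x2=10]: 11001100  (ones: 4)
  rows 24-31 [x1,x2=11]: 11001100  (ones: 4)
Count of 1-rows = 4+4+4+4 = 16

16


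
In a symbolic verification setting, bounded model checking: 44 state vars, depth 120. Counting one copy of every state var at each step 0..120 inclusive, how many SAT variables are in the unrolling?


BMC unrolls to depth k, creating one copy of each state var for steps 0..k.
Step count = 120 + 1 = 121 (steps 0 through 120)
Vars per step = 44
Total = 44 * 121 = 5324

5324


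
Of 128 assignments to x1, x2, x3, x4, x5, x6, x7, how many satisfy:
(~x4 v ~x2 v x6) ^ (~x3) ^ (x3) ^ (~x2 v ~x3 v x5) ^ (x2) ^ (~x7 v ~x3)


CNF with 6 clauses over 7 vars (128 assignments).
An assignment satisfies CNF iff every clause has >=1 true literal.
Check each row (bits = x1,x2,x3,x4,x5,x6,x7; clause T/F shown):
  row 0 [0000000]: clauses=TTFTFT -> 0
  row 1 [0000001]: clauses=TTFTFT -> 0
  row 2 [0000010]: clauses=TTFTFT -> 0
  row 3 [0000011]: clauses=TTFTFT -> 0
  row 4 [0000100]: clauses=TTFTFT -> 0
  (every remaining row is evaluated the same way; all 128 results are listed next)
Full result column, 8 rows per line (x1,x2,x3,x4 fixed per line; x5,x6,x7 runs 000..111 left to right):
  rows 0-7 [x1,x2,x3,x4=0000]: 00000000  (ones: 0)
  rows 8-15 [x1,x2,x3,x4=0001]: 00000000  (ones: 0)
  rows 16-23 [x1,x2,x3,x4=0010]: 00000000  (ones: 0)
  rows 24-31 [x1,x2,x3,x4=0011]: 00000000  (ones: 0)
  rows 32-39 [x1,x2,x3,x4=0100]: 00000000  (ones: 0)
  rows 40-47 [x1,x2,x3,x4=0101]: 00000000  (ones: 0)
  rows 48-55 [x1,x2,x3,x4=0110]: 00000000  (ones: 0)
  rows 56-63 [x1,x2,x3,x4=0111]: 00000000  (ones: 0)
  rows 64-71 [x1,x2,x3,x4=1000]: 00000000  (ones: 0)
  rows 72-79 [x1,x2,x3,x4=1001]: 00000000  (ones: 0)
  rows 80-87 [x1,x2,x3,x4=1010]: 00000000  (ones: 0)
  rows 88-95 [x1,x2,x3,x4=1011]: 00000000  (ones: 0)
  rows 96-103 [x1,x2,x3,x4=1100]: 00000000  (ones: 0)
  rows 104-111 [x1,x2,x3,x4=1101]: 00000000  (ones: 0)
  rows 112-119 [x1,x2,x3,x4=1110]: 00000000  (ones: 0)
  rows 120-127 [x1,x2,x3,x4=1111]: 00000000  (ones: 0)
Satisfying assignments = 0+0+0+0+0+0+0+0+0+0+0+0+0+0+0+0 = 0

0


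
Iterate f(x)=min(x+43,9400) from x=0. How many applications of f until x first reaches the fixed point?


Step 1: x=0, cap=9400, increment=43
Step 2: x grows by 43 each step until capped at 9400; fixed point is x=9400
Step 3: iterations = ceil(9400/43) = 219

219


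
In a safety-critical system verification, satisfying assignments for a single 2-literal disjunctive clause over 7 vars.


Step 1: Total=2^7=128
Step 2: Unsat when all 2 false: 2^5=32
Step 3: Sat=128-32=96

96


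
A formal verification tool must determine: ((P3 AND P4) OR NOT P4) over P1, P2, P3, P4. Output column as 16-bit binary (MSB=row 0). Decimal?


Formula: ((P3 AND P4) OR NOT P4) over P1, P2, P3, P4 (16 rows)
Evaluate each row (bits = P1,P2,P3,P4, MSB first):
  row 0 [0000]: ((0 AND 0) OR NOT 0) -> 1
  row 1 [0001]: ((0 AND 1) OR NOT 1) -> 0
  row 2 [0010]: ((1 AND 0) OR NOT 0) -> 1
  row 3 [0011]: ((1 AND 1) OR NOT 1) -> 1
  row 4 [0100]: ((0 AND 0) OR NOT 0) -> 1
  row 5 [0101]: ((0 AND 1) OR NOT 1) -> 0
  row 6 [0110]: ((1 AND 0) OR NOT 0) -> 1
  row 7 [0111]: ((1 AND 1) OR NOT 1) -> 1
  row 8 [1000]: ((0 AND 0) OR NOT 0) -> 1
  row 9 [1001]: ((0 AND 1) OR NOT 1) -> 0
  row 10 [1010]: ((1 AND 0) OR NOT 0) -> 1
  row 11 [1011]: ((1 AND 1) OR NOT 1) -> 1
  row 12 [1100]: ((0 AND 0) OR NOT 0) -> 1
  row 13 [1101]: ((0 AND 1) OR NOT 1) -> 0
  row 14 [1110]: ((1 AND 0) OR NOT 0) -> 1
  row 15 [1111]: ((1 AND 1) OR NOT 1) -> 1
Full result column, 4 rows per line (P1,P2 fixed per line; P3,P4 runs 00..11 left to right):
  rows 0-3 [P1,P2=00]: 1011  = hex B
  rows 4-7 [P1,P2=01]: 1011  = hex B
  rows 8-11 [P1,P2=10]: 1011  = hex B
  rows 12-15 [P1,P2=11]: 1011  = hex B
Output column (row 0 .. row 15) = 1011101110111011
Output column grouped in 4s = 1011 1011 1011 1011 = 0xBBBB
Convert to decimal digit by digit (value = value*16 + digit):
  B -> 11
  11*16 + 11 (B) = 187
  187*16 + 11 (B) = 3003
  3003*16 + 11 (B) = 48059
Decimal = 48059

48059


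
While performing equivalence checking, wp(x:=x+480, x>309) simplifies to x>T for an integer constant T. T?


Formula: wp(x:=E, P) = P[E/x] (substitute E for x in postcondition)
Step 1: Postcondition: x>309
Step 2: Substitute x+480 for x: x+480>309
Step 3: Solve for x: x > 309-480 = -171

-171


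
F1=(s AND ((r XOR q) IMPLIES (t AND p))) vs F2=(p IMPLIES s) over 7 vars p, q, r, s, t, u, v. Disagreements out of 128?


F1 = (s AND ((r XOR q) IMPLIES (t AND p)))
F2 = (p IMPLIES s)
Evaluate both on each of 128 rows (bits = p,q,r,s,t,u,v):
  row 0 [0000000]: F1=0 F2=1 (differ) -> 1
  row 1 [0000001]: F1=0 F2=1 (differ) -> 1
  row 2 [0000010]: F1=0 F2=1 (differ) -> 1
  row 3 [0000011]: F1=0 F2=1 (differ) -> 1
  row 4 [0000100]: F1=0 F2=1 (differ) -> 1
  (every remaining row is evaluated the same way; all 128 results are listed next)
Full result column, 8 rows per line (p,q,r,s fixed per line; t,u,v runs 000..111 left to right):
  rows 0-7 [p,q,r,s=0000]: 11111111  (ones: 8)
  rows 8-15 [p,q,r,s=0001]: 00000000  (ones: 0)
  rows 16-23 [p,q,r,s=0010]: 11111111  (ones: 8)
  rows 24-31 [p,q,r,s=0011]: 11111111  (ones: 8)
  rows 32-39 [p,q,r,s=0100]: 11111111  (ones: 8)
  rows 40-47 [p,q,r,s=0101]: 11111111  (ones: 8)
  rows 48-55 [p,q,r,s=0110]: 11111111  (ones: 8)
  rows 56-63 [p,q,r,s=0111]: 00000000  (ones: 0)
  rows 64-71 [p,q,r,s=1000]: 00000000  (ones: 0)
  rows 72-79 [p,q,r,s=1001]: 00000000  (ones: 0)
  rows 80-87 [p,q,r,s=1010]: 00000000  (ones: 0)
  rows 88-95 [p,q,r,s=1011]: 11110000  (ones: 4)
  rows 96-103 [p,q,r,s=1100]: 00000000  (ones: 0)
  rows 104-111 [p,q,r,s=1101]: 11110000  (ones: 4)
  rows 112-119 [p,q,r,s=1110]: 00000000  (ones: 0)
  rows 120-127 [p,q,r,s=1111]: 00000000  (ones: 0)
Disagreements = 8+0+8+8+8+8+8+0+0+0+0+4+0+4+0+0 = 56

56


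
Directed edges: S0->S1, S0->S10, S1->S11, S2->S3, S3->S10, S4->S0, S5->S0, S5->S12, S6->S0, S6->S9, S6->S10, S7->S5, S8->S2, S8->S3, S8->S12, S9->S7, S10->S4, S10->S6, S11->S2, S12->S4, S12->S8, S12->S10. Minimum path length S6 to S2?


BFS layer-by-layer from S6:
  dist 0: {S6}
  dist 1: {S0, S9, S10}
  dist 2: {S1, S4, S7}
  dist 3: {S5, S11}
  dist 4: {S2, S12}
  -> S2 reached at distance 4
Shortest path length = 4

4


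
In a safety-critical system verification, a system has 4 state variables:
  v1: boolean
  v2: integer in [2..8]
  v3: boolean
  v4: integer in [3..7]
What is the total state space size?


State space = product of domain sizes of all variables.
Domain sizes:
  v1 (boolean): 2
  v2 (integer in [2..8]): 7
  v3 (boolean): 2
  v4 (integer in [3..7]): 5
Product = 2 * 7 * 2 * 5 = 140

140


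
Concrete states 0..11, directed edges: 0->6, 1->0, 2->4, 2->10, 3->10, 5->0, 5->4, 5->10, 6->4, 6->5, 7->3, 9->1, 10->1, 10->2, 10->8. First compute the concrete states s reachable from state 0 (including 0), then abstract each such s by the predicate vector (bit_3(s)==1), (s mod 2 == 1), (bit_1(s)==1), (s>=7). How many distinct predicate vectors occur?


BFS from 0:
Concrete reachable: {0, 1, 2, 4, 5, 6, 8, 10}
Abstract via predicates (bit_3(s)==1), (s mod 2 == 1), (bit_1(s)==1), (s>=7):
  (0,0,0,0) <- {0, 4}
  (0,0,1,0) <- {2, 6}
  (0,1,0,0) <- {1, 5}
  (1,0,0,1) <- {8}
  (1,0,1,1) <- {10}
Distinct abstract states = 5

5


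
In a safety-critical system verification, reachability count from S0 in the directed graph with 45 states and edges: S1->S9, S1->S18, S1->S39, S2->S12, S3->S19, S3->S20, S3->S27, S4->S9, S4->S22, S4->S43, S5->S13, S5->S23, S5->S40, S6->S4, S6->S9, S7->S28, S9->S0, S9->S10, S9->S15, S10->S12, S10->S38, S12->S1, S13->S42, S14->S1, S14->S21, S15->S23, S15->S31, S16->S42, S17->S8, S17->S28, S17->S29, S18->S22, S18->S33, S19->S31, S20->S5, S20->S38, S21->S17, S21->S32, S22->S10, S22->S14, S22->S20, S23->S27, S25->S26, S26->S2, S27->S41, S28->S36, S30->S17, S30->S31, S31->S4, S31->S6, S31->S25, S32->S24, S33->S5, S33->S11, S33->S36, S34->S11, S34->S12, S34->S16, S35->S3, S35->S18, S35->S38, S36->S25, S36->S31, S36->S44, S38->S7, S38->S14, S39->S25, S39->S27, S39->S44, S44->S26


BFS from S0:
  layer 0: {S0}
Reachable set: {S0}
Count = 1

1


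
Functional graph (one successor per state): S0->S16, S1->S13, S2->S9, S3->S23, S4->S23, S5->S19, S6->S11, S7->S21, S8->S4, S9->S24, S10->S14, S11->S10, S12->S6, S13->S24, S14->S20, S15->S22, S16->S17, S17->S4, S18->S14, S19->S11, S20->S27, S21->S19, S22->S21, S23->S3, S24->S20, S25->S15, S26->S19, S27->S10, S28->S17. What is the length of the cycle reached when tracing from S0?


Trace from S0 until a state repeats:
  S0 -> S16 -> S17 -> S4 -> S23 -> S3 -> S23
S23 first seen at step 4, revisited at step 6.
Cycle length = 6 - 4 = 2

2


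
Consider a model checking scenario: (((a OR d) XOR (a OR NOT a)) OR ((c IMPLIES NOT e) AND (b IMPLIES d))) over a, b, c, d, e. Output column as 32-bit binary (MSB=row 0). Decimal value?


Formula: (((a OR d) XOR (a OR NOT a)) OR ((c IMPLIES NOT e) AND (b IMPLIES d))) over a, b, c, d, e (32 rows)
Evaluate each row (bits = a,b,c,d,e, MSB first):
  row 0 [00000]: (((0 OR 0) XOR (0 OR NOT 0)) OR ((0 IMPLIES NOT 0) AND (0 IMPLIES 0))) -> 1
  row 1 [00001]: (((0 OR 0) XOR (0 OR NOT 0)) OR ((0 IMPLIES NOT 1) AND (0 IMPLIES 0))) -> 1
  row 2 [00010]: (((0 OR 1) XOR (0 OR NOT 0)) OR ((0 IMPLIES NOT 0) AND (0 IMPLIES 1))) -> 1
  row 3 [00011]: (((0 OR 1) XOR (0 OR NOT 0)) OR ((0 IMPLIES NOT 1) AND (0 IMPLIES 1))) -> 1
  row 4 [00100]: (((0 OR 0) XOR (0 OR NOT 0)) OR ((1 IMPLIES NOT 0) AND (0 IMPLIES 0))) -> 1
  row 5 [00101]: (((0 OR 0) XOR (0 OR NOT 0)) OR ((1 IMPLIES NOT 1) AND (0 IMPLIES 0))) -> 1
  row 6 [00110]: (((0 OR 1) XOR (0 OR NOT 0)) OR ((1 IMPLIES NOT 0) AND (0 IMPLIES 1))) -> 1
  row 7 [00111]: (((0 OR 1) XOR (0 OR NOT 0)) OR ((1 IMPLIES NOT 1) AND (0 IMPLIES 1))) -> 0
  row 8 [01000]: (((0 OR 0) XOR (0 OR NOT 0)) OR ((0 IMPLIES NOT 0) AND (1 IMPLIES 0))) -> 1
  row 9 [01001]: (((0 OR 0) XOR (0 OR NOT 0)) OR ((0 IMPLIES NOT 1) AND (1 IMPLIES 0))) -> 1
  row 10 [01010]: (((0 OR 1) XOR (0 OR NOT 0)) OR ((0 IMPLIES NOT 0) AND (1 IMPLIES 1))) -> 1
  row 11 [01011]: (((0 OR 1) XOR (0 OR NOT 0)) OR ((0 IMPLIES NOT 1) AND (1 IMPLIES 1))) -> 1
  row 12 [01100]: (((0 OR 0) XOR (0 OR NOT 0)) OR ((1 IMPLIES NOT 0) AND (1 IMPLIES 0))) -> 1
  row 13 [01101]: (((0 OR 0) XOR (0 OR NOT 0)) OR ((1 IMPLIES NOT 1) AND (1 IMPLIES 0))) -> 1
  row 14 [01110]: (((0 OR 1) XOR (0 OR NOT 0)) OR ((1 IMPLIES NOT 0) AND (1 IMPLIES 1))) -> 1
  row 15 [01111]: (((0 OR 1) XOR (0 OR NOT 0)) OR ((1 IMPLIES NOT 1) AND (1 IMPLIES 1))) -> 0
  row 16 [10000]: (((1 OR 0) XOR (1 OR NOT 1)) OR ((0 IMPLIES NOT 0) AND (0 IMPLIES 0))) -> 1
  row 17 [10001]: (((1 OR 0) XOR (1 OR NOT 1)) OR ((0 IMPLIES NOT 1) AND (0 IMPLIES 0))) -> 1
  row 18 [10010]: (((1 OR 1) XOR (1 OR NOT 1)) OR ((0 IMPLIES NOT 0) AND (0 IMPLIES 1))) -> 1
  row 19 [10011]: (((1 OR 1) XOR (1 OR NOT 1)) OR ((0 IMPLIES NOT 1) AND (0 IMPLIES 1))) -> 1
  row 20 [10100]: (((1 OR 0) XOR (1 OR NOT 1)) OR ((1 IMPLIES NOT 0) AND (0 IMPLIES 0))) -> 1
  row 21 [10101]: (((1 OR 0) XOR (1 OR NOT 1)) OR ((1 IMPLIES NOT 1) AND (0 IMPLIES 0))) -> 0
  row 22 [10110]: (((1 OR 1) XOR (1 OR NOT 1)) OR ((1 IMPLIES NOT 0) AND (0 IMPLIES 1))) -> 1
  row 23 [10111]: (((1 OR 1) XOR (1 OR NOT 1)) OR ((1 IMPLIES NOT 1) AND (0 IMPLIES 1))) -> 0
  row 24 [11000]: (((1 OR 0) XOR (1 OR NOT 1)) OR ((0 IMPLIES NOT 0) AND (1 IMPLIES 0))) -> 0
  row 25 [11001]: (((1 OR 0) XOR (1 OR NOT 1)) OR ((0 IMPLIES NOT 1) AND (1 IMPLIES 0))) -> 0
  row 26 [11010]: (((1 OR 1) XOR (1 OR NOT 1)) OR ((0 IMPLIES NOT 0) AND (1 IMPLIES 1))) -> 1
  row 27 [11011]: (((1 OR 1) XOR (1 OR NOT 1)) OR ((0 IMPLIES NOT 1) AND (1 IMPLIES 1))) -> 1
  row 28 [11100]: (((1 OR 0) XOR (1 OR NOT 1)) OR ((1 IMPLIES NOT 0) AND (1 IMPLIES 0))) -> 0
  row 29 [11101]: (((1 OR 0) XOR (1 OR NOT 1)) OR ((1 IMPLIES NOT 1) AND (1 IMPLIES 0))) -> 0
  row 30 [11110]: (((1 OR 1) XOR (1 OR NOT 1)) OR ((1 IMPLIES NOT 0) AND (1 IMPLIES 1))) -> 1
  row 31 [11111]: (((1 OR 1) XOR (1 OR NOT 1)) OR ((1 IMPLIES NOT 1) AND (1 IMPLIES 1))) -> 0
Full result column, 4 rows per line (a,b,c fixed per line; d,e runs 00..11 left to right):
  rows 0-3 [a,b,c=000]: 1111  = hex F
  rows 4-7 [a,b,c=001]: 1110  = hex E
  rows 8-11 [a,b,c=010]: 1111  = hex F
  rows 12-15 [a,b,c=011]: 1110  = hex E
  rows 16-19 [a,b,c=100]: 1111  = hex F
  rows 20-23 [a,b,c=101]: 1010  = hex A
  rows 24-27 [a,b,c=110]: 0011  = hex 3
  rows 28-31 [a,b,c=111]: 0010  = hex 2
Output column (row 0 .. row 31) = 11111110111111101111101000110010
Output column grouped in 4s = 1111 1110 1111 1110 1111 1010 0011 0010 = 0xFEFEFA32
Convert to decimal digit by digit (value = value*16 + digit):
  F -> 15
  15*16 + 14 (E) = 254
  254*16 + 15 (F) = 4079
  4079*16 + 14 (E) = 65278
  65278*16 + 15 (F) = 1044463
  1044463*16 + 10 (A) = 16711418
  16711418*16 + 3 = 267382691
  267382691*16 + 2 = 4278123058
Decimal = 4278123058

4278123058


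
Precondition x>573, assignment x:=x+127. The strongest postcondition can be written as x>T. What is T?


Formula: sp(P, x:=E) = exists old_x. (x = E[old_x/x]) AND P[old_x/x] (old_x is the value of x before the assignment; eliminate old_x by solving x = E[old_x/x] for old_x)
Step 1: Precondition P: x>573, i.e. old_x > 573
Step 2: Assignment gives x = old_x + 127, so old_x = x - 127
Step 3: Substitute into P: x - 127 > 573
Step 4: Simplify: x > 573+127 = 700

700


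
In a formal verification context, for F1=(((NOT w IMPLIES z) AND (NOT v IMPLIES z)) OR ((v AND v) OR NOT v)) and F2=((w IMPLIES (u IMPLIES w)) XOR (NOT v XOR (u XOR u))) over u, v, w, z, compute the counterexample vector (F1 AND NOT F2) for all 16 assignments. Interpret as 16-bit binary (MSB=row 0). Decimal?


F1 = (((NOT w IMPLIES z) AND (NOT v IMPLIES z)) OR ((v AND v) OR NOT v))
F2 = ((w IMPLIES (u IMPLIES w)) XOR (NOT v XOR (u XOR u)))
Counterexample to F1=>F2 is where F1=1 and F2=0.
Evaluate each row (bits = u,v,w,z, MSB first):
  row 0 [0000]: F1=1 F2=0 -> F1&~F2 -> 1
  row 1 [0001]: F1=1 F2=0 -> F1&~F2 -> 1
  row 2 [0010]: F1=1 F2=0 -> F1&~F2 -> 1
  row 3 [0011]: F1=1 F2=0 -> F1&~F2 -> 1
  row 4 [0100]: F1=1 F2=1 -> F1&~F2 -> 0
  row 5 [0101]: F1=1 F2=1 -> F1&~F2 -> 0
  row 6 [0110]: F1=1 F2=1 -> F1&~F2 -> 0
  row 7 [0111]: F1=1 F2=1 -> F1&~F2 -> 0
  row 8 [1000]: F1=1 F2=0 -> F1&~F2 -> 1
  row 9 [1001]: F1=1 F2=0 -> F1&~F2 -> 1
  row 10 [1010]: F1=1 F2=0 -> F1&~F2 -> 1
  row 11 [1011]: F1=1 F2=0 -> F1&~F2 -> 1
  row 12 [1100]: F1=1 F2=1 -> F1&~F2 -> 0
  row 13 [1101]: F1=1 F2=1 -> F1&~F2 -> 0
  row 14 [1110]: F1=1 F2=1 -> F1&~F2 -> 0
  row 15 [1111]: F1=1 F2=1 -> F1&~F2 -> 0
Full result column, 4 rows per line (u,v fixed per line; w,z runs 00..11 left to right):
  rows 0-3 [u,v=00]: 1111  = hex F
  rows 4-7 [u,v=01]: 0000  = hex 0
  rows 8-11 [u,v=10]: 1111  = hex F
  rows 12-15 [u,v=11]: 0000  = hex 0
Counterexample vector (row 0 .. row 15) = 1111000011110000
Output column grouped in 4s = 1111 0000 1111 0000 = 0xF0F0
Convert to decimal digit by digit (value = value*16 + digit):
  F -> 15
  15*16 + 0 = 240
  240*16 + 15 (F) = 3855
  3855*16 + 0 = 61680
Decimal = 61680

61680


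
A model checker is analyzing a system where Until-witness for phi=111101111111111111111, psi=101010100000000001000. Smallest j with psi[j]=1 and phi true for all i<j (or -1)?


(phi U psi) at 0: need smallest j with psi[j]=1 and phi[i]=1 for all i in [0,j).
Scan from step 0:
  step 0: psi=1 and phi held for [0,0) -> witness found
Witness step = 0

0


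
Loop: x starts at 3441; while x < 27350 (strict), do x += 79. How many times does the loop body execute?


Step 1: x goes from 3441 toward 27350 by 79; the body runs while x<27350, so iterations = ceil((bound-start)/step)
Step 2: Distance=23909
Step 3: ceil(23909/79)=303

303


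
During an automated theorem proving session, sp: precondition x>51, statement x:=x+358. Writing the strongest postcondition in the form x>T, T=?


Formula: sp(P, x:=E) = exists old_x. (x = E[old_x/x]) AND P[old_x/x] (old_x is the value of x before the assignment; eliminate old_x by solving x = E[old_x/x] for old_x)
Step 1: Precondition P: x>51, i.e. old_x > 51
Step 2: Assignment gives x = old_x + 358, so old_x = x - 358
Step 3: Substitute into P: x - 358 > 51
Step 4: Simplify: x > 51+358 = 409

409


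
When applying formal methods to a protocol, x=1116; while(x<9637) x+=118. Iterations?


Step 1: x goes from 1116 toward 9637 by 118; the body runs while x<9637, so iterations = ceil((bound-start)/step)
Step 2: Distance=8521
Step 3: ceil(8521/118)=73

73


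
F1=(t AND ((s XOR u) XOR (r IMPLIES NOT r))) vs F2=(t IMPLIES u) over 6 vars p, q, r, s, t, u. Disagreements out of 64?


F1 = (t AND ((s XOR u) XOR (r IMPLIES NOT r)))
F2 = (t IMPLIES u)
Evaluate both on each of 64 rows (bits = p,q,r,s,t,u):
  row 0 [000000]: F1=0 F2=1 (differ) -> 1
  row 1 [000001]: F1=0 F2=1 (differ) -> 1
  row 2 [000010]: F1=1 F2=0 (differ) -> 1
  row 3 [000011]: F1=0 F2=1 (differ) -> 1
  row 4 [000100]: F1=0 F2=1 (differ) -> 1
  (every remaining row is evaluated the same way; all 64 results are listed next)
Full result column, 8 rows per line (p,q,r fixed per line; s,t,u runs 000..111 left to right):
  rows 0-7 [p,q,r=000]: 11111100  (ones: 6)
  rows 8-15 [p,q,r=001]: 11001111  (ones: 6)
  rows 16-23 [p,q,r=010]: 11111100  (ones: 6)
  rows 24-31 [p,q,r=011]: 11001111  (ones: 6)
  rows 32-39 [p,q,r=100]: 11111100  (ones: 6)
  rows 40-47 [p,q,r=101]: 11001111  (ones: 6)
  rows 48-55 [p,q,r=110]: 11111100  (ones: 6)
  rows 56-63 [p,q,r=111]: 11001111  (ones: 6)
Disagreements = 6+6+6+6+6+6+6+6 = 48

48


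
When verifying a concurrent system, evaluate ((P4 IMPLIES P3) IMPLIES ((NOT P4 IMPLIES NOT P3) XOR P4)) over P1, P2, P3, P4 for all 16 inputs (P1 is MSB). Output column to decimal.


Formula: ((P4 IMPLIES P3) IMPLIES ((NOT P4 IMPLIES NOT P3) XOR P4)) over P1, P2, P3, P4 (16 rows)
Evaluate each row (bits = P1,P2,P3,P4, MSB first):
  row 0 [0000]: ((0 IMPLIES 0) IMPLIES ((NOT 0 IMPLIES NOT 0) XOR 0)) -> 1
  row 1 [0001]: ((1 IMPLIES 0) IMPLIES ((NOT 1 IMPLIES NOT 0) XOR 1)) -> 1
  row 2 [0010]: ((0 IMPLIES 1) IMPLIES ((NOT 0 IMPLIES NOT 1) XOR 0)) -> 0
  row 3 [0011]: ((1 IMPLIES 1) IMPLIES ((NOT 1 IMPLIES NOT 1) XOR 1)) -> 0
  row 4 [0100]: ((0 IMPLIES 0) IMPLIES ((NOT 0 IMPLIES NOT 0) XOR 0)) -> 1
  row 5 [0101]: ((1 IMPLIES 0) IMPLIES ((NOT 1 IMPLIES NOT 0) XOR 1)) -> 1
  row 6 [0110]: ((0 IMPLIES 1) IMPLIES ((NOT 0 IMPLIES NOT 1) XOR 0)) -> 0
  row 7 [0111]: ((1 IMPLIES 1) IMPLIES ((NOT 1 IMPLIES NOT 1) XOR 1)) -> 0
  row 8 [1000]: ((0 IMPLIES 0) IMPLIES ((NOT 0 IMPLIES NOT 0) XOR 0)) -> 1
  row 9 [1001]: ((1 IMPLIES 0) IMPLIES ((NOT 1 IMPLIES NOT 0) XOR 1)) -> 1
  row 10 [1010]: ((0 IMPLIES 1) IMPLIES ((NOT 0 IMPLIES NOT 1) XOR 0)) -> 0
  row 11 [1011]: ((1 IMPLIES 1) IMPLIES ((NOT 1 IMPLIES NOT 1) XOR 1)) -> 0
  row 12 [1100]: ((0 IMPLIES 0) IMPLIES ((NOT 0 IMPLIES NOT 0) XOR 0)) -> 1
  row 13 [1101]: ((1 IMPLIES 0) IMPLIES ((NOT 1 IMPLIES NOT 0) XOR 1)) -> 1
  row 14 [1110]: ((0 IMPLIES 1) IMPLIES ((NOT 0 IMPLIES NOT 1) XOR 0)) -> 0
  row 15 [1111]: ((1 IMPLIES 1) IMPLIES ((NOT 1 IMPLIES NOT 1) XOR 1)) -> 0
Full result column, 4 rows per line (P1,P2 fixed per line; P3,P4 runs 00..11 left to right):
  rows 0-3 [P1,P2=00]: 1100  = hex C
  rows 4-7 [P1,P2=01]: 1100  = hex C
  rows 8-11 [P1,P2=10]: 1100  = hex C
  rows 12-15 [P1,P2=11]: 1100  = hex C
Output column (row 0 .. row 15) = 1100110011001100
Output column grouped in 4s = 1100 1100 1100 1100 = 0xCCCC
Convert to decimal digit by digit (value = value*16 + digit):
  C -> 12
  12*16 + 12 (C) = 204
  204*16 + 12 (C) = 3276
  3276*16 + 12 (C) = 52428
Decimal = 52428

52428


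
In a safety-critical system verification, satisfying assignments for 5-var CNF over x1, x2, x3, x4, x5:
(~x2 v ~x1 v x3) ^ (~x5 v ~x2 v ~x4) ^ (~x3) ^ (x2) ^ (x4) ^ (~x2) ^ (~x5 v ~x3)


CNF with 7 clauses over 5 vars (32 assignments).
An assignment satisfies CNF iff every clause has >=1 true literal.
Check each row (bits = x1,x2,x3,x4,x5; clause T/F shown):
  row 0 [00000]: clauses=TTTFFTT -> 0
  row 1 [00001]: clauses=TTTFFTT -> 0
  row 2 [00010]: clauses=TTTFTTT -> 0
  row 3 [00011]: clauses=TTTFTTT -> 0
  row 4 [00100]: clauses=TTFFFTT -> 0
  row 5 [00101]: clauses=TTFFFTF -> 0
  row 6 [00110]: clauses=TTFFTTT -> 0
  row 7 [00111]: clauses=TTFFTTF -> 0
  row 8 [01000]: clauses=TTTTFFT -> 0
  row 9 [01001]: clauses=TTTTFFT -> 0
  row 10 [01010]: clauses=TTTTTFT -> 0
  row 11 [01011]: clauses=TFTTTFT -> 0
  row 12 [01100]: clauses=TTFTFFT -> 0
  row 13 [01101]: clauses=TTFTFFF -> 0
  row 14 [01110]: clauses=TTFTTFT -> 0
  row 15 [01111]: clauses=TFFTTFF -> 0
  row 16 [10000]: clauses=TTTFFTT -> 0
  row 17 [10001]: clauses=TTTFFTT -> 0
  row 18 [10010]: clauses=TTTFTTT -> 0
  row 19 [10011]: clauses=TTTFTTT -> 0
  row 20 [10100]: clauses=TTFFFTT -> 0
  row 21 [10101]: clauses=TTFFFTF -> 0
  row 22 [10110]: clauses=TTFFTTT -> 0
  row 23 [10111]: clauses=TTFFTTF -> 0
  row 24 [11000]: clauses=FTTTFFT -> 0
  row 25 [11001]: clauses=FTTTFFT -> 0
  row 26 [11010]: clauses=FTTTTFT -> 0
  row 27 [11011]: clauses=FFTTTFT -> 0
  row 28 [11100]: clauses=TTFTFFT -> 0
  row 29 [11101]: clauses=TTFTFFF -> 0
  row 30 [11110]: clauses=TTFTTFT -> 0
  row 31 [11111]: clauses=TFFTTFF -> 0
Full result column, 8 rows per line (x1,x2 fixed per line; x3,x4,x5 runs 000..111 left to right):
  rows 0-7 [x1,x2=00]: 00000000  (ones: 0)
  rows 8-15 [x1,x2=01]: 00000000  (ones: 0)
  rows 16-23 [x1,x2=10]: 00000000  (ones: 0)
  rows 24-31 [x1,x2=11]: 00000000  (ones: 0)
Satisfying assignments = 0+0+0+0 = 0

0


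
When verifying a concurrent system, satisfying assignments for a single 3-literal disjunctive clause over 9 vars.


Step 1: Total=2^9=512
Step 2: Unsat when all 3 false: 2^6=64
Step 3: Sat=512-64=448

448


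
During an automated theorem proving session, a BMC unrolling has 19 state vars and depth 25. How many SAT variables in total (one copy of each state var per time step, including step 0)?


BMC unrolls to depth k, creating one copy of each state var for steps 0..k.
Step count = 25 + 1 = 26 (steps 0 through 25)
Vars per step = 19
Total = 19 * 26 = 494

494


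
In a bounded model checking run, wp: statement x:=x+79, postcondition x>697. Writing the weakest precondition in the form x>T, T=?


Formula: wp(x:=E, P) = P[E/x] (substitute E for x in postcondition)
Step 1: Postcondition: x>697
Step 2: Substitute x+79 for x: x+79>697
Step 3: Solve for x: x > 697-79 = 618

618


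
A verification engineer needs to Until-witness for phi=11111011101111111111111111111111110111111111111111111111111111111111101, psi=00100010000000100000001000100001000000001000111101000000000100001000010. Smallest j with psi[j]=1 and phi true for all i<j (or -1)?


(phi U psi) at 0: need smallest j with psi[j]=1 and phi[i]=1 for all i in [0,j).
Scan from step 0:
  step 0: phi=1, psi=0 -> continue
  step 1: phi=1, psi=0 -> continue
  step 2: psi=1 and phi held for [0,2) -> witness found
Witness step = 2

2


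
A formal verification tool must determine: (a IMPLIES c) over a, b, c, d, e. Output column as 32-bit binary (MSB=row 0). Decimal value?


Formula: (a IMPLIES c) over a, b, c, d, e (32 rows)
Evaluate each row (bits = a,b,c,d,e, MSB first):
  row 0 [00000]: (0 IMPLIES 0) -> 1
  row 1 [00001]: (0 IMPLIES 0) -> 1
  row 2 [00010]: (0 IMPLIES 0) -> 1
  row 3 [00011]: (0 IMPLIES 0) -> 1
  row 4 [00100]: (0 IMPLIES 1) -> 1
  row 5 [00101]: (0 IMPLIES 1) -> 1
  row 6 [00110]: (0 IMPLIES 1) -> 1
  row 7 [00111]: (0 IMPLIES 1) -> 1
  row 8 [01000]: (0 IMPLIES 0) -> 1
  row 9 [01001]: (0 IMPLIES 0) -> 1
  row 10 [01010]: (0 IMPLIES 0) -> 1
  row 11 [01011]: (0 IMPLIES 0) -> 1
  row 12 [01100]: (0 IMPLIES 1) -> 1
  row 13 [01101]: (0 IMPLIES 1) -> 1
  row 14 [01110]: (0 IMPLIES 1) -> 1
  row 15 [01111]: (0 IMPLIES 1) -> 1
  row 16 [10000]: (1 IMPLIES 0) -> 0
  row 17 [10001]: (1 IMPLIES 0) -> 0
  row 18 [10010]: (1 IMPLIES 0) -> 0
  row 19 [10011]: (1 IMPLIES 0) -> 0
  row 20 [10100]: (1 IMPLIES 1) -> 1
  row 21 [10101]: (1 IMPLIES 1) -> 1
  row 22 [10110]: (1 IMPLIES 1) -> 1
  row 23 [10111]: (1 IMPLIES 1) -> 1
  row 24 [11000]: (1 IMPLIES 0) -> 0
  row 25 [11001]: (1 IMPLIES 0) -> 0
  row 26 [11010]: (1 IMPLIES 0) -> 0
  row 27 [11011]: (1 IMPLIES 0) -> 0
  row 28 [11100]: (1 IMPLIES 1) -> 1
  row 29 [11101]: (1 IMPLIES 1) -> 1
  row 30 [11110]: (1 IMPLIES 1) -> 1
  row 31 [11111]: (1 IMPLIES 1) -> 1
Full result column, 4 rows per line (a,b,c fixed per line; d,e runs 00..11 left to right):
  rows 0-3 [a,b,c=000]: 1111  = hex F
  rows 4-7 [a,b,c=001]: 1111  = hex F
  rows 8-11 [a,b,c=010]: 1111  = hex F
  rows 12-15 [a,b,c=011]: 1111  = hex F
  rows 16-19 [a,b,c=100]: 0000  = hex 0
  rows 20-23 [a,b,c=101]: 1111  = hex F
  rows 24-27 [a,b,c=110]: 0000  = hex 0
  rows 28-31 [a,b,c=111]: 1111  = hex F
Output column (row 0 .. row 31) = 11111111111111110000111100001111
Output column grouped in 4s = 1111 1111 1111 1111 0000 1111 0000 1111 = 0xFFFF0F0F
Convert to decimal digit by digit (value = value*16 + digit):
  F -> 15
  15*16 + 15 (F) = 255
  255*16 + 15 (F) = 4095
  4095*16 + 15 (F) = 65535
  65535*16 + 0 = 1048560
  1048560*16 + 15 (F) = 16776975
  16776975*16 + 0 = 268431600
  268431600*16 + 15 (F) = 4294905615
Decimal = 4294905615

4294905615


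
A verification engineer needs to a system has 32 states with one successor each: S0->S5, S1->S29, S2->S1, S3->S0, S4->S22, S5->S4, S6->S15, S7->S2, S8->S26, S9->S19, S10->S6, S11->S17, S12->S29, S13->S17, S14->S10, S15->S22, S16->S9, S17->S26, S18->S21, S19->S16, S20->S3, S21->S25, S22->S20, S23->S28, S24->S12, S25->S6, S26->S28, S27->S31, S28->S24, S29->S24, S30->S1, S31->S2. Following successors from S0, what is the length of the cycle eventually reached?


Trace from S0 until a state repeats:
  S0 -> S5 -> S4 -> S22 -> S20 -> S3 -> S0
S0 first seen at step 0, revisited at step 6.
Cycle length = 6 - 0 = 6

6


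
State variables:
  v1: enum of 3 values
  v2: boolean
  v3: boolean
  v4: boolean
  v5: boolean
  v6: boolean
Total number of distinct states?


State space = product of domain sizes of all variables.
Domain sizes:
  v1 (enum of 3 values): 3
  v2 (boolean): 2
  v3 (boolean): 2
  v4 (boolean): 2
  v5 (boolean): 2
  v6 (boolean): 2
Product = 3 * 2 * 2 * 2 * 2 * 2 = 96

96


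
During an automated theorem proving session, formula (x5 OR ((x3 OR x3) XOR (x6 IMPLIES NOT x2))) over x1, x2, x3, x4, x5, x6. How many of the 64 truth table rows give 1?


Formula: (x5 OR ((x3 OR x3) XOR (x6 IMPLIES NOT x2))) over 6 vars (64 rows)
Evaluate each row (x1, x2, x3, x4, x5, x6 as bits, MSB first):
  row 0 [000000]: (0 OR ((0 OR 0) XOR (0 IMPLIES NOT 0))) -> 1
  row 1 [000001]: (0 OR ((0 OR 0) XOR (1 IMPLIES NOT 0))) -> 1
  row 2 [000010]: (1 OR ((0 OR 0) XOR (0 IMPLIES NOT 0))) -> 1
  row 3 [000011]: (1 OR ((0 OR 0) XOR (1 IMPLIES NOT 0))) -> 1
  row 4 [000100]: (0 OR ((0 OR 0) XOR (0 IMPLIES NOT 0))) -> 1
  (every remaining row is evaluated the same way; all 64 results are listed next)
Full result column, 8 rows per line (x1,x2,x3 fixed per line; x4,x5,x6 runs 000..111 left to right):
  rows 0-7 [x1,x2,x3=000]: 11111111  (ones: 8)
  rows 8-15 [x1,x2,x3=001]: 00110011  (ones: 4)
  rows 16-23 [x1,x2,x3=010]: 10111011  (ones: 6)
  rows 24-31 [x1,x2,x3=011]: 01110111  (ones: 6)
  rows 32-39 [x1,x2,x3=100]: 11111111  (ones: 8)
  rows 40-47 [x1,x2,x3=101]: 00110011  (ones: 4)
  rows 48-55 [x1,x2,x3=110]: 10111011  (ones: 6)
  rows 56-63 [x1,x2,x3=111]: 01110111  (ones: 6)
Count of 1-rows = 8+4+6+6+8+4+6+6 = 48

48


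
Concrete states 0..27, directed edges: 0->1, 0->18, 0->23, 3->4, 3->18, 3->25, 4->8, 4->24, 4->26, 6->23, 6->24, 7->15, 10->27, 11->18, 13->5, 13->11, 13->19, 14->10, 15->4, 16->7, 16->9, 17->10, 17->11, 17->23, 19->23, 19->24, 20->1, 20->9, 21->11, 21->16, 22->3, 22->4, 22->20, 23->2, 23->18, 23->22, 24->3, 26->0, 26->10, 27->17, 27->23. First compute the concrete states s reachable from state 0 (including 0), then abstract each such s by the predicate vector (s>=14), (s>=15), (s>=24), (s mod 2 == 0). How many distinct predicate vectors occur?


BFS from 0:
Concrete reachable: {0, 1, 2, 3, 4, 8, 9, 10, 11, 17, 18, 20, 22, 23, 24, 25, 26, 27}
Abstract via predicates (s>=14), (s>=15), (s>=24), (s mod 2 == 0):
  (0,0,0,0) <- {1, 3, 9, 11}
  (0,0,0,1) <- {0, 2, 4, 8, 10}
  (1,1,0,0) <- {17, 23}
  (1,1,0,1) <- {18, 20, 22}
  (1,1,1,0) <- {25, 27}
  (1,1,1,1) <- {24, 26}
Distinct abstract states = 6

6


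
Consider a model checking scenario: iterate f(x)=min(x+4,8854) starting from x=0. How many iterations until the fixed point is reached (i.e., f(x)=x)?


Step 1: x=0, cap=8854, increment=4
Step 2: x grows by 4 each step until capped at 8854; fixed point is x=8854
Step 3: iterations = ceil(8854/4) = 2214

2214


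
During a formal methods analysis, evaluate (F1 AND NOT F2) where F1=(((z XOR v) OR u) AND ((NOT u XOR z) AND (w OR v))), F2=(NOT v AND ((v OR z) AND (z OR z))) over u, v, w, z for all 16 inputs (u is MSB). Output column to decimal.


F1 = (((z XOR v) OR u) AND ((NOT u XOR z) AND (w OR v)))
F2 = (NOT v AND ((v OR z) AND (z OR z)))
Counterexample to F1=>F2 is where F1=1 and F2=0.
Evaluate each row (bits = u,v,w,z, MSB first):
  row 0 [0000]: F1=0 F2=0 -> F1&~F2 -> 0
  row 1 [0001]: F1=0 F2=1 -> F1&~F2 -> 0
  row 2 [0010]: F1=0 F2=0 -> F1&~F2 -> 0
  row 3 [0011]: F1=0 F2=1 -> F1&~F2 -> 0
  row 4 [0100]: F1=1 F2=0 -> F1&~F2 -> 1
  row 5 [0101]: F1=0 F2=0 -> F1&~F2 -> 0
  row 6 [0110]: F1=1 F2=0 -> F1&~F2 -> 1
  row 7 [0111]: F1=0 F2=0 -> F1&~F2 -> 0
  row 8 [1000]: F1=0 F2=0 -> F1&~F2 -> 0
  row 9 [1001]: F1=0 F2=1 -> F1&~F2 -> 0
  row 10 [1010]: F1=0 F2=0 -> F1&~F2 -> 0
  row 11 [1011]: F1=1 F2=1 -> F1&~F2 -> 0
  row 12 [1100]: F1=0 F2=0 -> F1&~F2 -> 0
  row 13 [1101]: F1=1 F2=0 -> F1&~F2 -> 1
  row 14 [1110]: F1=0 F2=0 -> F1&~F2 -> 0
  row 15 [1111]: F1=1 F2=0 -> F1&~F2 -> 1
Full result column, 4 rows per line (u,v fixed per line; w,z runs 00..11 left to right):
  rows 0-3 [u,v=00]: 0000  = hex 0
  rows 4-7 [u,v=01]: 1010  = hex A
  rows 8-11 [u,v=10]: 0000  = hex 0
  rows 12-15 [u,v=11]: 0101  = hex 5
Counterexample vector (row 0 .. row 15) = 0000101000000101
Output column grouped in 4s = 0000 1010 0000 0101 = 0x0A05
Convert to decimal digit by digit (value = value*16 + digit):
  0 -> 0
  0*16 + 10 (A) = 10
  10*16 + 0 = 160
  160*16 + 5 = 2565
Decimal = 2565

2565


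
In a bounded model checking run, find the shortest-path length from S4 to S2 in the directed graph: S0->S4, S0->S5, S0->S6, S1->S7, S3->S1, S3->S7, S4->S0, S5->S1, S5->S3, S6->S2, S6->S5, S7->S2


BFS layer-by-layer from S4:
  dist 0: {S4}
  dist 1: {S0}
  dist 2: {S5, S6}
  dist 3: {S1, S2, S3}
  -> S2 reached at distance 3
Shortest path length = 3

3
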